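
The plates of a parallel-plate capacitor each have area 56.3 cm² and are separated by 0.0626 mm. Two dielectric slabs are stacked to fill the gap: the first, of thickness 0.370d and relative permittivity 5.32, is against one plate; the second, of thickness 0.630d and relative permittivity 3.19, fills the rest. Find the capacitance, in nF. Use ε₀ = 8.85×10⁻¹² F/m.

2.98 nF

A = 56.3 cm² = 5.63×10⁻³ m².
Stacked slabs ⇒ two capacitors in series, each with the full plate area.
C₁ = κ₁ε₀A/d₁ = 5.32 × 8.85×10⁻¹² × 5.63×10⁻³ / 2.32×10⁻⁵ = 1.14×10⁻⁸ F.
C₂ = κ₂ε₀A/d₂ = 3.19 × 8.85×10⁻¹² × 5.63×10⁻³ / 3.94×10⁻⁵ = 4.03×10⁻⁹ F.
C = (1/C₁ + 1/C₂)⁻¹ = 2.98×10⁻⁹ F.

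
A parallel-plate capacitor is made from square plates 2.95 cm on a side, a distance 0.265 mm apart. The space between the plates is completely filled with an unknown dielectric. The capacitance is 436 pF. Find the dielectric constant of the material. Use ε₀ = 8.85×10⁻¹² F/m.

κ ≈ 15.0

A = (2.95 cm)² = 8.70×10⁻⁴ m².
κ = Cd/(ε₀A) = 4.36×10⁻¹⁰ × 2.65×10⁻⁴ / (8.85×10⁻¹² × 8.70×10⁻⁴) = 15.0.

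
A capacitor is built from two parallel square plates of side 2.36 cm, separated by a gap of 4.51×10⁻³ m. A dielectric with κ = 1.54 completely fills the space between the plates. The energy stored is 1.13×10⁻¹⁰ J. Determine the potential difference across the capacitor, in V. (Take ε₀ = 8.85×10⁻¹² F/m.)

A = (2.36 cm)² = 5.57×10⁻⁴ m².
C = κε₀A/d = 1.54 × 8.85×10⁻¹² × 5.57×10⁻⁴ / 4.51×10⁻³ = 1.68×10⁻¹² F.
V = √(2U/C) = √(2 × 1.13×10⁻¹⁰ / 1.68×10⁻¹²) = 11.6 V.

V ≈ 11.6 V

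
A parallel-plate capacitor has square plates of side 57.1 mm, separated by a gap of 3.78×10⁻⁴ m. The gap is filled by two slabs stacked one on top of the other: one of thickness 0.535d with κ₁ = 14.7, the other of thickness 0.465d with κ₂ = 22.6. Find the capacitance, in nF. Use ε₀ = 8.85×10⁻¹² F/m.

1.34 nF

A = (57.1 mm)² = 3.26×10⁻³ m².
Stacked slabs ⇒ two capacitors in series, each with the full plate area.
C₁ = κ₁ε₀A/d₁ = 14.7 × 8.85×10⁻¹² × 3.26×10⁻³ / 2.02×10⁻⁴ = 2.10×10⁻⁹ F.
C₂ = κ₂ε₀A/d₂ = 22.6 × 8.85×10⁻¹² × 3.26×10⁻³ / 1.76×10⁻⁴ = 3.71×10⁻⁹ F.
C = (1/C₁ + 1/C₂)⁻¹ = 1.34×10⁻⁹ F.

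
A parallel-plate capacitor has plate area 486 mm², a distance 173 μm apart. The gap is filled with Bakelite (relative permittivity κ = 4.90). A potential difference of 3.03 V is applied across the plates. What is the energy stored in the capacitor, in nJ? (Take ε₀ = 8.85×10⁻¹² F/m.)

A = 486 mm² = 4.86×10⁻⁴ m².
C = κε₀A/d = 4.90 × 8.85×10⁻¹² × 4.86×10⁻⁴ / 1.73×10⁻⁴ = 1.22×10⁻¹⁰ F.
U = ½CV² = ½ × 1.22×10⁻¹⁰ × (3.03)² = 5.59×10⁻¹⁰ J.

U ≈ 0.559 nJ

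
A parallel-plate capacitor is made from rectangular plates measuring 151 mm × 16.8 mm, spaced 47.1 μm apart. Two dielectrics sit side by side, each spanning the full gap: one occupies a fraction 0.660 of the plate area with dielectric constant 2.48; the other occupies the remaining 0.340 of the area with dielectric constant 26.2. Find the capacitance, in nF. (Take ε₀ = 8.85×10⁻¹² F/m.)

5.03 nF

A = 151 × 16.8 mm² = 2.54×10⁻³ m².
Side-by-side slabs ⇒ two capacitors in parallel, each spanning the full gap.
C₁ = κ₁ε₀A₁/d = 2.48 × 8.85×10⁻¹² × 1.67×10⁻³ / 4.71×10⁻⁵ = 7.80×10⁻¹⁰ F.
C₂ = κ₂ε₀A₂/d = 26.2 × 8.85×10⁻¹² × 8.63×10⁻⁴ / 4.71×10⁻⁵ = 4.25×10⁻⁹ F.
C = C₁ + C₂ = 5.03×10⁻⁹ F.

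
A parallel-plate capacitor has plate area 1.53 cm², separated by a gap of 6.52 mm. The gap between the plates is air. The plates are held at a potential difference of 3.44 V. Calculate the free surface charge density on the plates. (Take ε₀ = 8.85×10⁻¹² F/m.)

A = 1.53 cm² = 1.53×10⁻⁴ m².
C = ε₀A/d = 8.85×10⁻¹² × 1.53×10⁻⁴ / 6.52×10⁻³ = 2.08×10⁻¹³ F.
σ = Q/A = CV/A = 2.08×10⁻¹³ × 3.44 / 1.53×10⁻⁴ = 4.67×10⁻⁹ C/m².

4.67 nC/m²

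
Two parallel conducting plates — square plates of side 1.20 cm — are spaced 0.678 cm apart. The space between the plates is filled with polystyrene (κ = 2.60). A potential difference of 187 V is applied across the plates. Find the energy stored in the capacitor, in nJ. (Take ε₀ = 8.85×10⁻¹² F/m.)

A = (1.20 cm)² = 1.44×10⁻⁴ m².
C = κε₀A/d = 2.60 × 8.85×10⁻¹² × 1.44×10⁻⁴ / 6.78×10⁻³ = 4.89×10⁻¹³ F.
U = ½CV² = ½ × 4.89×10⁻¹³ × (187)² = 8.54×10⁻⁹ J.

U ≈ 8.54 nJ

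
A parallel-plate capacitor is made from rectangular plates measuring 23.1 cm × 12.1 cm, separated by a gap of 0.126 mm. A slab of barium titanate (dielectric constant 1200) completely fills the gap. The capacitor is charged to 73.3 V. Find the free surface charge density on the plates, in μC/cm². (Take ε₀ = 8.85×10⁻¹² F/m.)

0.618 μC/cm²

A = 23.1 × 12.1 cm² = 2.80×10⁻² m².
C = κε₀A/d = 1200 × 8.85×10⁻¹² × 2.80×10⁻² / 1.26×10⁻⁴ = 2.36×10⁻⁶ F.
σ = Q/A = CV/A = 2.36×10⁻⁶ × 73.3 / 2.80×10⁻² = 6.18×10⁻³ C/m².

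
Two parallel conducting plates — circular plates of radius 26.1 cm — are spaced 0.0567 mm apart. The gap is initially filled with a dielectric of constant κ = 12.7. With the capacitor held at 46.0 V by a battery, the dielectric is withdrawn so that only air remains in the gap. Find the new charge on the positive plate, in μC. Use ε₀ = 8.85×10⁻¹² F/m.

A = π(26.1 cm)² = 0.214 m².
Initially C₁ = κε₀A/d = 12.7 × 8.85×10⁻¹² × 0.214 / 5.67×10⁻⁵ = 4.24×10⁻⁷ F.
Q₁ = 1.95×10⁻⁵ C.
Battery connected ⇒ V is held fixed. C₂ = 0.0787 C₁ and Q = CV, so Q₂/Q₁ = C₂/C₁ = 0.0787.
Q₂ = 0.0787 × 1.95×10⁻⁵ = 1.54×10⁻⁶ C.

Q ≈ 1.54 μC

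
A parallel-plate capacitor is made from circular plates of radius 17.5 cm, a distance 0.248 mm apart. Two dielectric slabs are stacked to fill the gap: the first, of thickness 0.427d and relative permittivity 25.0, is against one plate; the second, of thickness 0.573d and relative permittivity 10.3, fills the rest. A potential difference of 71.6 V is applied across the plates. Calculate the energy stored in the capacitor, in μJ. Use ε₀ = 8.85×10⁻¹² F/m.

121 μJ

A = π(17.5 cm)² = 9.62×10⁻² m².
Stacked slabs ⇒ two capacitors in series, each with the full plate area.
C₁ = κ₁ε₀A/d₁ = 25.0 × 8.85×10⁻¹² × 9.62×10⁻² / 1.06×10⁻⁴ = 2.01×10⁻⁷ F.
C₂ = κ₂ε₀A/d₂ = 10.3 × 8.85×10⁻¹² × 9.62×10⁻² / 1.42×10⁻⁴ = 6.17×10⁻⁸ F.
C = (1/C₁ + 1/C₂)⁻¹ = 4.72×10⁻⁸ F.
U = ½CV² = ½ × 4.72×10⁻⁸ × (71.6)² = 1.21×10⁻⁴ J.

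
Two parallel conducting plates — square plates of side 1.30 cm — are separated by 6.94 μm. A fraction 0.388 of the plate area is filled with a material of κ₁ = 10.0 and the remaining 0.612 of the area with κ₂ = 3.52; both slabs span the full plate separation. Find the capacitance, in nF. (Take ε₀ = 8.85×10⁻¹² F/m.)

A = (1.30 cm)² = 1.69×10⁻⁴ m².
Side-by-side slabs ⇒ two capacitors in parallel, each spanning the full gap.
C₁ = κ₁ε₀A₁/d = 10.0 × 8.85×10⁻¹² × 6.56×10⁻⁵ / 6.94×10⁻⁶ = 8.36×10⁻¹⁰ F.
C₂ = κ₂ε₀A₂/d = 3.52 × 8.85×10⁻¹² × 1.03×10⁻⁴ / 6.94×10⁻⁶ = 4.64×10⁻¹⁰ F.
C = C₁ + C₂ = 1.30×10⁻⁹ F.

1.30 nF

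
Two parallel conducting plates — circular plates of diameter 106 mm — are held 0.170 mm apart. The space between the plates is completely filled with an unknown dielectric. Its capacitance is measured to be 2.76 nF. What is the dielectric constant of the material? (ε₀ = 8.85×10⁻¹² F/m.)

κ ≈ 6.01

A = π(106/2 mm)² = 8.82×10⁻³ m².
κ = Cd/(ε₀A) = 2.76×10⁻⁹ × 1.70×10⁻⁴ / (8.85×10⁻¹² × 8.82×10⁻³) = 6.01.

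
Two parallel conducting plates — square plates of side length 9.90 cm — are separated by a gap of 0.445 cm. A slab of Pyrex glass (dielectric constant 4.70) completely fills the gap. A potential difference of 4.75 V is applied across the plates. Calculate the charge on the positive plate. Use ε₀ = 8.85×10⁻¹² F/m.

Q ≈ 435 pC

A = (9.90 cm)² = 9.80×10⁻³ m².
C = κε₀A/d = 4.70 × 8.85×10⁻¹² × 9.80×10⁻³ / 4.45×10⁻³ = 9.16×10⁻¹¹ F.
Q = CV = 9.16×10⁻¹¹ × 4.75 = 4.35×10⁻¹⁰ C.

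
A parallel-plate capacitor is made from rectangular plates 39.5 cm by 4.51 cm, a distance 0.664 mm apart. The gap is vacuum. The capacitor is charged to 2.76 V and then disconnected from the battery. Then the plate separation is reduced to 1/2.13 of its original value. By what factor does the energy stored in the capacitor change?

Isolated ⇒ Q is held fixed.
C₂ = 2.13 C₁ and U = Q²/(2C), so U₂/U₁ = C₁/C₂ = 0.469.

U₂/U₁ ≈ 0.469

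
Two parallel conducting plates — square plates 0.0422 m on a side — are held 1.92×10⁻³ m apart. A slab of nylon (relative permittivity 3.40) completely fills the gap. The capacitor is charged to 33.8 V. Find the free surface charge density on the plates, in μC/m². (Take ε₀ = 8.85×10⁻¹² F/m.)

A = (0.0422 m)² = 1.78×10⁻³ m².
C = κε₀A/d = 3.40 × 8.85×10⁻¹² × 1.78×10⁻³ / 1.92×10⁻³ = 2.79×10⁻¹¹ F.
σ = Q/A = CV/A = 2.79×10⁻¹¹ × 33.8 / 1.78×10⁻³ = 5.30×10⁻⁷ C/m².

σ ≈ 0.530 μC/m²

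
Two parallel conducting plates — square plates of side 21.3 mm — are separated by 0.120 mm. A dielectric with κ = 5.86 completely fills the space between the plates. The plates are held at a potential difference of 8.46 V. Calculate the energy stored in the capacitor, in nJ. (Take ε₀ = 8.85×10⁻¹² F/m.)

A = (21.3 mm)² = 4.54×10⁻⁴ m².
C = κε₀A/d = 5.86 × 8.85×10⁻¹² × 4.54×10⁻⁴ / 1.20×10⁻⁴ = 1.96×10⁻¹⁰ F.
U = ½CV² = ½ × 1.96×10⁻¹⁰ × (8.46)² = 7.02×10⁻⁹ J.

7.02 nJ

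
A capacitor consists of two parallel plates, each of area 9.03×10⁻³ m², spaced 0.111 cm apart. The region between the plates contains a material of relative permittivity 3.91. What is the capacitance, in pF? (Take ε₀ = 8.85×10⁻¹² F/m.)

C = κε₀A/d = 3.91 × 8.85×10⁻¹² × 9.03×10⁻³ / 1.11×10⁻³ = 2.82×10⁻¹⁰ F.

282 pF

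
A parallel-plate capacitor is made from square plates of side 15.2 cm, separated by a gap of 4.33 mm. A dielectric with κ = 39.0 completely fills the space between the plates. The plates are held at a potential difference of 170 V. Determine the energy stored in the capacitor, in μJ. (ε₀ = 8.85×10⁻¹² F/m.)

26.6 μJ

A = (15.2 cm)² = 2.31×10⁻² m².
C = κε₀A/d = 39.0 × 8.85×10⁻¹² × 2.31×10⁻² / 4.33×10⁻³ = 1.84×10⁻⁹ F.
U = ½CV² = ½ × 1.84×10⁻⁹ × (170)² = 2.66×10⁻⁵ J.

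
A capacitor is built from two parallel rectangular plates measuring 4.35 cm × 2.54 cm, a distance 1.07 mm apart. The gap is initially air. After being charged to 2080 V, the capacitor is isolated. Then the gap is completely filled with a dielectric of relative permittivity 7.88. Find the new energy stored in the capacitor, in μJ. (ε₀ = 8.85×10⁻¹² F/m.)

A = 4.35 × 2.54 cm² = 1.10×10⁻³ m².
Initially C₁ = ε₀A/d = 8.85×10⁻¹² × 1.10×10⁻³ / 1.07×10⁻³ = 9.14×10⁻¹² F.
U₁ = 1.98×10⁻⁵ J.
Isolated ⇒ Q is held fixed. C₂ = 7.88 C₁ and U = Q²/(2C), so U₂/U₁ = C₁/C₂ = 0.127.
U₂ = 0.127 × 1.98×10⁻⁵ = 2.51×10⁻⁶ J.

U ≈ 2.51 μJ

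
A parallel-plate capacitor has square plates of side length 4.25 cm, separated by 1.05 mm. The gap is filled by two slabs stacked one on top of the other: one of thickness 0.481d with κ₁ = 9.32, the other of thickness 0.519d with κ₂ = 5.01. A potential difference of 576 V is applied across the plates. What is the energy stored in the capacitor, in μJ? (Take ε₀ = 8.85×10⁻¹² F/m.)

A = (4.25 cm)² = 1.81×10⁻³ m².
Stacked slabs ⇒ two capacitors in series, each with the full plate area.
C₁ = κ₁ε₀A/d₁ = 9.32 × 8.85×10⁻¹² × 1.81×10⁻³ / 5.05×10⁻⁴ = 2.95×10⁻¹⁰ F.
C₂ = κ₂ε₀A/d₂ = 5.01 × 8.85×10⁻¹² × 1.81×10⁻³ / 5.45×10⁻⁴ = 1.47×10⁻¹⁰ F.
C = (1/C₁ + 1/C₂)⁻¹ = 9.81×10⁻¹¹ F.
U = ½CV² = ½ × 9.81×10⁻¹¹ × (576)² = 1.63×10⁻⁵ J.

16.3 μJ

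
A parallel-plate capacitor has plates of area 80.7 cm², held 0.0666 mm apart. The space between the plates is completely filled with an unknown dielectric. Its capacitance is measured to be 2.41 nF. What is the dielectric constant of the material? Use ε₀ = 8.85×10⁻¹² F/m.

2.25

A = 80.7 cm² = 8.07×10⁻³ m².
κ = Cd/(ε₀A) = 2.41×10⁻⁹ × 6.66×10⁻⁵ / (8.85×10⁻¹² × 8.07×10⁻³) = 2.25.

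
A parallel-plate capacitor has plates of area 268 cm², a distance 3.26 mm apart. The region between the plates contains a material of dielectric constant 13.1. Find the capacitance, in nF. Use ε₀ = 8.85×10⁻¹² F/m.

C ≈ 0.953 nF

A = 268 cm² = 2.68×10⁻² m².
C = κε₀A/d = 13.1 × 8.85×10⁻¹² × 2.68×10⁻² / 3.26×10⁻³ = 9.53×10⁻¹⁰ F.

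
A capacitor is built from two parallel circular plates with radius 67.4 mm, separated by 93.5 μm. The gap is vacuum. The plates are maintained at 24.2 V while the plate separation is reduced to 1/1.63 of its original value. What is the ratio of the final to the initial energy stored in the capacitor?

Battery connected ⇒ V is held fixed.
C₂ = 1.63 C₁ and U = ½CV², so U₂/U₁ = C₂/C₁ = 1.63.

1.63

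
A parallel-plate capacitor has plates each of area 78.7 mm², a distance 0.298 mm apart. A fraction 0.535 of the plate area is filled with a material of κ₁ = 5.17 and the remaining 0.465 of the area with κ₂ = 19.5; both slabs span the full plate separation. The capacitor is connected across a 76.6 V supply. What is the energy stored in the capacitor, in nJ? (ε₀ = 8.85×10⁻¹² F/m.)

U ≈ 81.1 nJ

A = 78.7 mm² = 7.87×10⁻⁵ m².
Side-by-side slabs ⇒ two capacitors in parallel, each spanning the full gap.
C₁ = κ₁ε₀A₁/d = 5.17 × 8.85×10⁻¹² × 4.21×10⁻⁵ / 2.98×10⁻⁴ = 6.46×10⁻¹² F.
C₂ = κ₂ε₀A₂/d = 19.5 × 8.85×10⁻¹² × 3.66×10⁻⁵ / 2.98×10⁻⁴ = 2.12×10⁻¹¹ F.
C = C₁ + C₂ = 2.77×10⁻¹¹ F.
U = ½CV² = ½ × 2.77×10⁻¹¹ × (76.6)² = 8.11×10⁻⁸ J.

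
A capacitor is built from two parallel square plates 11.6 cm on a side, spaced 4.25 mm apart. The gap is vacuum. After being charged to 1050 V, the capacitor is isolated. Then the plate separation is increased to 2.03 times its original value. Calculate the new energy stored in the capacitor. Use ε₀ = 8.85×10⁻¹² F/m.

A = (11.6 cm)² = 1.35×10⁻² m².
Initially C₁ = ε₀A/d = 8.85×10⁻¹² × 1.35×10⁻² / 4.25×10⁻³ = 2.80×10⁻¹¹ F.
U₁ = 1.54×10⁻⁵ J.
Isolated ⇒ Q is held fixed. C₂ = 0.493 C₁ and U = Q²/(2C), so U₂/U₁ = C₁/C₂ = 2.03.
U₂ = 2.03 × 1.54×10⁻⁵ = 3.14×10⁻⁵ J.

31.4 μJ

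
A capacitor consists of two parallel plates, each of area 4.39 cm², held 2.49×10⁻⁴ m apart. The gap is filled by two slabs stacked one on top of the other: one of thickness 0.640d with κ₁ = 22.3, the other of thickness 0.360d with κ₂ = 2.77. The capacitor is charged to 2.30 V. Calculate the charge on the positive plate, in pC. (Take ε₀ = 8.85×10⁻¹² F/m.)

A = 4.39 cm² = 4.39×10⁻⁴ m².
Stacked slabs ⇒ two capacitors in series, each with the full plate area.
C₁ = κ₁ε₀A/d₁ = 22.3 × 8.85×10⁻¹² × 4.39×10⁻⁴ / 1.59×10⁻⁴ = 5.44×10⁻¹⁰ F.
C₂ = κ₂ε₀A/d₂ = 2.77 × 8.85×10⁻¹² × 4.39×10⁻⁴ / 8.96×10⁻⁵ = 1.20×10⁻¹⁰ F.
C = (1/C₁ + 1/C₂)⁻¹ = 9.83×10⁻¹¹ F.
Q = CV = 9.83×10⁻¹¹ × 2.30 = 2.26×10⁻¹⁰ C.

226 pC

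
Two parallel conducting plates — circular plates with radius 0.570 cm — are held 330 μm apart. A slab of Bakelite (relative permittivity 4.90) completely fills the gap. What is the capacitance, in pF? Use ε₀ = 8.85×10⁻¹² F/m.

C ≈ 13.4 pF

A = π(0.570 cm)² = 1.02×10⁻⁴ m².
C = κε₀A/d = 4.90 × 8.85×10⁻¹² × 1.02×10⁻⁴ / 3.30×10⁻⁴ = 1.34×10⁻¹¹ F.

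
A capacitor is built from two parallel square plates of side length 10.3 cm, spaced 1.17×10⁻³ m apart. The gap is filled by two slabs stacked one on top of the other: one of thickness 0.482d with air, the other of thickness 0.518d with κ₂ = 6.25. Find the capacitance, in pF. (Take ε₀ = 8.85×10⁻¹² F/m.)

A = (10.3 cm)² = 1.06×10⁻² m².
Stacked slabs ⇒ two capacitors in series, each with the full plate area.
C₁ = κ₁ε₀A/d₁ = 1.00 × 8.85×10⁻¹² × 1.06×10⁻² / 5.64×10⁻⁴ = 1.66×10⁻¹⁰ F.
C₂ = κ₂ε₀A/d₂ = 6.25 × 8.85×10⁻¹² × 1.06×10⁻² / 6.06×10⁻⁴ = 9.68×10⁻¹⁰ F.
C = (1/C₁ + 1/C₂)⁻¹ = 1.42×10⁻¹⁰ F.

C ≈ 142 pF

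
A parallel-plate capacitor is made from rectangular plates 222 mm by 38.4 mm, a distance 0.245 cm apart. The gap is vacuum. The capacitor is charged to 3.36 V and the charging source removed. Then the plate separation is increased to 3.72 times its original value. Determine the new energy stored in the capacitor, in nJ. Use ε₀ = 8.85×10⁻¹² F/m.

U ≈ 0.647 nJ

A = 222 × 38.4 mm² = 8.52×10⁻³ m².
Initially C₁ = ε₀A/d = 8.85×10⁻¹² × 8.52×10⁻³ / 2.45×10⁻³ = 3.08×10⁻¹¹ F.
U₁ = 1.74×10⁻¹⁰ J.
Isolated ⇒ Q is held fixed. C₂ = 0.269 C₁ and U = Q²/(2C), so U₂/U₁ = C₁/C₂ = 3.72.
U₂ = 3.72 × 1.74×10⁻¹⁰ = 6.47×10⁻¹⁰ J.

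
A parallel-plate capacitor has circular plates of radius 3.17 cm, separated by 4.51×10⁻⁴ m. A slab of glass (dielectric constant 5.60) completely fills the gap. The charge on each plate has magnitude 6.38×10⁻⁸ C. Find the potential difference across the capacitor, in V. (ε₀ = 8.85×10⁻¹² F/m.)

184 V

A = π(3.17 cm)² = 3.16×10⁻³ m².
C = κε₀A/d = 5.60 × 8.85×10⁻¹² × 3.16×10⁻³ / 4.51×10⁻⁴ = 3.47×10⁻¹⁰ F.
V = Q/C = 6.38×10⁻⁸ / 3.47×10⁻¹⁰ = 1.84×10² V.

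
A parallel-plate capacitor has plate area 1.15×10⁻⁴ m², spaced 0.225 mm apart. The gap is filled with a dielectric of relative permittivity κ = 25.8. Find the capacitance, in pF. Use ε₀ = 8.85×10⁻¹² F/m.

117 pF

C = κε₀A/d = 25.8 × 8.85×10⁻¹² × 1.15×10⁻⁴ / 2.25×10⁻⁴ = 1.17×10⁻¹⁰ F.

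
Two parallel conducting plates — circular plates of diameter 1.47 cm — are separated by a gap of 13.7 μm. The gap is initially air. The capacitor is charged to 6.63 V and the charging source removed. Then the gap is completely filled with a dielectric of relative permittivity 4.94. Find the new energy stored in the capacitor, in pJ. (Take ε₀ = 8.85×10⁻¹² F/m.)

U ≈ 488 pJ

A = π(1.47/2 cm)² = 1.70×10⁻⁴ m².
Initially C₁ = ε₀A/d = 8.85×10⁻¹² × 1.70×10⁻⁴ / 1.37×10⁻⁵ = 1.10×10⁻¹⁰ F.
U₁ = 2.41×10⁻⁹ J.
Isolated ⇒ Q is held fixed. C₂ = 4.94 C₁ and U = Q²/(2C), so U₂/U₁ = C₁/C₂ = 0.202.
U₂ = 0.202 × 2.41×10⁻⁹ = 4.88×10⁻¹⁰ J.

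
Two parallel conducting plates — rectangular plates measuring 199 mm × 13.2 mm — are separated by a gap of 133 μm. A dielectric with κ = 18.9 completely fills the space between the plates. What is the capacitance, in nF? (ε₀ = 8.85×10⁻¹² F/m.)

A = 199 × 13.2 mm² = 2.63×10⁻³ m².
C = κε₀A/d = 18.9 × 8.85×10⁻¹² × 2.63×10⁻³ / 1.33×10⁻⁴ = 3.30×10⁻⁹ F.

3.30 nF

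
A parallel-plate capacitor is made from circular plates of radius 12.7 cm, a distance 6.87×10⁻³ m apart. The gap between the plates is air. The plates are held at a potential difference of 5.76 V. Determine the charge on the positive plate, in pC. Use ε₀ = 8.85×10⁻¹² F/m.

376 pC

A = π(12.7 cm)² = 5.07×10⁻² m².
C = ε₀A/d = 8.85×10⁻¹² × 5.07×10⁻² / 6.87×10⁻³ = 6.53×10⁻¹¹ F.
Q = CV = 6.53×10⁻¹¹ × 5.76 = 3.76×10⁻¹⁰ C.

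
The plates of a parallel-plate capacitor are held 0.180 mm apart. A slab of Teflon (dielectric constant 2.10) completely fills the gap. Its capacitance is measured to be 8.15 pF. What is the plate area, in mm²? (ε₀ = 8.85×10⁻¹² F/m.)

A = Cd/(κε₀) = 8.15×10⁻¹² × 1.80×10⁻⁴ / (2.10 × 8.85×10⁻¹²) = 7.89×10⁻⁵ m².

A ≈ 78.9 mm²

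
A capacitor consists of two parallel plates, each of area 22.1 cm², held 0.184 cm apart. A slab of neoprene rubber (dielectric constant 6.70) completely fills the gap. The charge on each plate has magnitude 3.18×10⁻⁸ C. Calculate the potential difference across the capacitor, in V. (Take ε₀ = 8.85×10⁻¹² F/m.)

A = 22.1 cm² = 2.21×10⁻³ m².
C = κε₀A/d = 6.70 × 8.85×10⁻¹² × 2.21×10⁻³ / 1.84×10⁻³ = 7.12×10⁻¹¹ F.
V = Q/C = 3.18×10⁻⁸ / 7.12×10⁻¹¹ = 4.47×10² V.

V ≈ 447 V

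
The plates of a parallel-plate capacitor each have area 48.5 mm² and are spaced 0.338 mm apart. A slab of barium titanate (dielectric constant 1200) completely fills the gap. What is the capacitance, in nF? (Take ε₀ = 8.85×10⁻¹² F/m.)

A = 48.5 mm² = 4.85×10⁻⁵ m².
C = κε₀A/d = 1200 × 8.85×10⁻¹² × 4.85×10⁻⁵ / 3.38×10⁻⁴ = 1.52×10⁻⁹ F.

C ≈ 1.52 nF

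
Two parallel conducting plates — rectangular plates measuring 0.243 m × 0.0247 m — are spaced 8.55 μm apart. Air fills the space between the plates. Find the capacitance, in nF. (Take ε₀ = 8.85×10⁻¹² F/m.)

C ≈ 6.21 nF

A = 0.243 × 0.0247 m² = 6.00×10⁻³ m².
C = ε₀A/d = 8.85×10⁻¹² × 6.00×10⁻³ / 8.55×10⁻⁶ = 6.21×10⁻⁹ F.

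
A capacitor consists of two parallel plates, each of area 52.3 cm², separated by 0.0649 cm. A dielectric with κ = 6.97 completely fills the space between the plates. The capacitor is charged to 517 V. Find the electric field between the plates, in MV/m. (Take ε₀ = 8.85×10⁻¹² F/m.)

E = V/d = 517 / 6.49×10⁻⁴ = 7.97×10⁵ V/m.

E ≈ 0.797 MV/m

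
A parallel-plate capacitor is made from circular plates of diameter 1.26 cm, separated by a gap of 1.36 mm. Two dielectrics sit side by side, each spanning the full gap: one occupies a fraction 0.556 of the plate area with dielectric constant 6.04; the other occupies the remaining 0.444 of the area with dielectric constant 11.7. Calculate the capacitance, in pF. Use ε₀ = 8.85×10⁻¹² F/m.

6.94 pF

A = π(1.26/2 cm)² = 1.25×10⁻⁴ m².
Side-by-side slabs ⇒ two capacitors in parallel, each spanning the full gap.
C₁ = κ₁ε₀A₁/d = 6.04 × 8.85×10⁻¹² × 6.93×10⁻⁵ / 1.36×10⁻³ = 2.72×10⁻¹² F.
C₂ = κ₂ε₀A₂/d = 11.7 × 8.85×10⁻¹² × 5.54×10⁻⁵ / 1.36×10⁻³ = 4.22×10⁻¹² F.
C = C₁ + C₂ = 6.94×10⁻¹² F.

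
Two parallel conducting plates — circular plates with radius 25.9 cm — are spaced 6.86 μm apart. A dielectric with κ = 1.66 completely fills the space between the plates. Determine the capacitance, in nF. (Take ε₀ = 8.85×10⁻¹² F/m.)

A = π(25.9 cm)² = 0.211 m².
C = κε₀A/d = 1.66 × 8.85×10⁻¹² × 0.211 / 6.86×10⁻⁶ = 4.51×10⁻⁷ F.

451 nF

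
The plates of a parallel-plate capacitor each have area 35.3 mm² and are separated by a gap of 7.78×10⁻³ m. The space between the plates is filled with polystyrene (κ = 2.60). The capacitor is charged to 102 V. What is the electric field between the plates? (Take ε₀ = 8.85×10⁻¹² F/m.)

E ≈ 13.1 kV/m

E = V/d = 102 / 7.78×10⁻³ = 1.31×10⁴ V/m.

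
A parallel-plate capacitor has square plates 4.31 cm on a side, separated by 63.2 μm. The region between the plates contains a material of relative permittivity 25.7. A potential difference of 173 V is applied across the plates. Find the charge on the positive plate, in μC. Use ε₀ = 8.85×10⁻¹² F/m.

A = (4.31 cm)² = 1.86×10⁻³ m².
C = κε₀A/d = 25.7 × 8.85×10⁻¹² × 1.86×10⁻³ / 6.32×10⁻⁵ = 6.69×10⁻⁹ F.
Q = CV = 6.69×10⁻⁹ × 173 = 1.16×10⁻⁶ C.

Q ≈ 1.16 μC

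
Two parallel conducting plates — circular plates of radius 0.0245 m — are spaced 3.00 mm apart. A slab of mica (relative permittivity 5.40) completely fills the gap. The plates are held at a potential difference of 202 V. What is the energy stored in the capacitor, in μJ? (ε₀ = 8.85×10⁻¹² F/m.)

U ≈ 0.613 μJ

A = π(0.0245 m)² = 1.89×10⁻³ m².
C = κε₀A/d = 5.40 × 8.85×10⁻¹² × 1.89×10⁻³ / 3.00×10⁻³ = 3.00×10⁻¹¹ F.
U = ½CV² = ½ × 3.00×10⁻¹¹ × (202)² = 6.13×10⁻⁷ J.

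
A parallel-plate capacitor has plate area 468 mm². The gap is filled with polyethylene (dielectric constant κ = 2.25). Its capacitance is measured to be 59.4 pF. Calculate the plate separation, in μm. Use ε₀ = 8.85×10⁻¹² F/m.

A = 468 mm² = 4.68×10⁻⁴ m².
d = κε₀A/C = 2.25 × 8.85×10⁻¹² × 4.68×10⁻⁴ / 5.94×10⁻¹¹ = 1.57×10⁻⁴ m.

d ≈ 157 μm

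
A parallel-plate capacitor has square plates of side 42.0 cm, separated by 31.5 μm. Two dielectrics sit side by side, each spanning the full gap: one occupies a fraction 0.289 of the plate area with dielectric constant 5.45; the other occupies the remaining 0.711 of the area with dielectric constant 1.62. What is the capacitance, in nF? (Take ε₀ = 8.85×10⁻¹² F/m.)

A = (42.0 cm)² = 0.176 m².
Side-by-side slabs ⇒ two capacitors in parallel, each spanning the full gap.
C₁ = κ₁ε₀A₁/d = 5.45 × 8.85×10⁻¹² × 5.10×10⁻² / 3.15×10⁻⁵ = 7.81×10⁻⁸ F.
C₂ = κ₂ε₀A₂/d = 1.62 × 8.85×10⁻¹² × 0.125 / 3.15×10⁻⁵ = 5.71×10⁻⁸ F.
C = C₁ + C₂ = 1.35×10⁻⁷ F.

C ≈ 135 nF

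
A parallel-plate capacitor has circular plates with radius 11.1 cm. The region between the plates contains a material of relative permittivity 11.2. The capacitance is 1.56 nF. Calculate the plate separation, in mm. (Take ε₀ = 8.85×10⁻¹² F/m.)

2.46 mm

A = π(11.1 cm)² = 3.87×10⁻² m².
d = κε₀A/C = 11.2 × 8.85×10⁻¹² × 3.87×10⁻² / 1.56×10⁻⁹ = 2.46×10⁻³ m.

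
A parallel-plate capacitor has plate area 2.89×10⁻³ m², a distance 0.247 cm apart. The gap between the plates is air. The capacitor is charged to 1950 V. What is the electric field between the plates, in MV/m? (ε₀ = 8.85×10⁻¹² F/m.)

0.789 MV/m

E = V/d = 1950 / 2.47×10⁻³ = 7.89×10⁵ V/m.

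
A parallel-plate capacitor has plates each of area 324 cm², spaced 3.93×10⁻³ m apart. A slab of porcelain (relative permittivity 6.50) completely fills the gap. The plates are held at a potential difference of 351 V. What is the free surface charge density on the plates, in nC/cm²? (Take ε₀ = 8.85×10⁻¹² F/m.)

0.514 nC/cm²

A = 324 cm² = 3.24×10⁻² m².
C = κε₀A/d = 6.50 × 8.85×10⁻¹² × 3.24×10⁻² / 3.93×10⁻³ = 4.74×10⁻¹⁰ F.
σ = Q/A = CV/A = 4.74×10⁻¹⁰ × 351 / 3.24×10⁻² = 5.14×10⁻⁶ C/m².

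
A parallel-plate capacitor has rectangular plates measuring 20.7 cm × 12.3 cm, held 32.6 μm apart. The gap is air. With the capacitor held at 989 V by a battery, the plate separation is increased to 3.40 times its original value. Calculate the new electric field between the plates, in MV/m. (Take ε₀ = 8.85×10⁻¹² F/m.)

A = 20.7 × 12.3 cm² = 2.55×10⁻² m².
Initially C₁ = ε₀A/d = 8.85×10⁻¹² × 2.55×10⁻² / 3.26×10⁻⁵ = 6.91×10⁻⁹ F.
E₁ = 3.03×10⁷ V/m.
Battery connected ⇒ V is held fixed. E = V/d, so E₂/E₁ = d₁/d₂ = 0.294.
E₂ = 0.294 × 3.03×10⁷ = 8.92×10⁶ V/m.

E ≈ 8.92 MV/m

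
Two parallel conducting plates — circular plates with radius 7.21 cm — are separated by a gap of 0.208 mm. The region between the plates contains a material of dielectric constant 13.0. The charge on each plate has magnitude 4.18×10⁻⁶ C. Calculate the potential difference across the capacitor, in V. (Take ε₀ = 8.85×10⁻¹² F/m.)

V ≈ 463 V

A = π(7.21 cm)² = 1.63×10⁻² m².
C = κε₀A/d = 13.0 × 8.85×10⁻¹² × 1.63×10⁻² / 2.08×10⁻⁴ = 9.03×10⁻⁹ F.
V = Q/C = 4.18×10⁻⁶ / 9.03×10⁻⁹ = 4.63×10² V.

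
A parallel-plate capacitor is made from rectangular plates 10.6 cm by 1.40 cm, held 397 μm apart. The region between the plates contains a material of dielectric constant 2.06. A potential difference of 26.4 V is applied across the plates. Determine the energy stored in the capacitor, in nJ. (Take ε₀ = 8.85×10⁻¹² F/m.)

23.7 nJ

A = 10.6 × 1.40 cm² = 1.48×10⁻³ m².
C = κε₀A/d = 2.06 × 8.85×10⁻¹² × 1.48×10⁻³ / 3.97×10⁻⁴ = 6.81×10⁻¹¹ F.
U = ½CV² = ½ × 6.81×10⁻¹¹ × (26.4)² = 2.37×10⁻⁸ J.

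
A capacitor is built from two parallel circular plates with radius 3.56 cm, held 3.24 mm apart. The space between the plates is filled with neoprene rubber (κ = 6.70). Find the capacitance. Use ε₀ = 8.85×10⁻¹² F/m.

A = π(3.56 cm)² = 3.98×10⁻³ m².
C = κε₀A/d = 6.70 × 8.85×10⁻¹² × 3.98×10⁻³ / 3.24×10⁻³ = 7.29×10⁻¹¹ F.

C ≈ 72.9 pF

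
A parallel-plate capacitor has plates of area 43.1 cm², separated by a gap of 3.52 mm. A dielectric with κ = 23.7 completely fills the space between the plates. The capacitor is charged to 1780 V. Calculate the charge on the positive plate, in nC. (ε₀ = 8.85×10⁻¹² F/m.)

A = 43.1 cm² = 4.31×10⁻³ m².
C = κε₀A/d = 23.7 × 8.85×10⁻¹² × 4.31×10⁻³ / 3.52×10⁻³ = 2.57×10⁻¹⁰ F.
Q = CV = 2.57×10⁻¹⁰ × 1780 = 4.57×10⁻⁷ C.

457 nC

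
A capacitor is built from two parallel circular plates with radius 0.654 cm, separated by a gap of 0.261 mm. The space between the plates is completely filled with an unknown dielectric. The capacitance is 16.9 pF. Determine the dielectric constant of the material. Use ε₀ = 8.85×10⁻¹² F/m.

A = π(0.654 cm)² = 1.34×10⁻⁴ m².
κ = Cd/(ε₀A) = 1.69×10⁻¹¹ × 2.61×10⁻⁴ / (8.85×10⁻¹² × 1.34×10⁻⁴) = 3.71.

κ ≈ 3.71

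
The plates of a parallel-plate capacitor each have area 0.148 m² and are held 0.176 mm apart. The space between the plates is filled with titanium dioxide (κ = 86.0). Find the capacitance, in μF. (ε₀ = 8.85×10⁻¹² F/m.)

C = κε₀A/d = 86.0 × 8.85×10⁻¹² × 0.148 / 1.76×10⁻⁴ = 6.40×10⁻⁷ F.

0.640 μF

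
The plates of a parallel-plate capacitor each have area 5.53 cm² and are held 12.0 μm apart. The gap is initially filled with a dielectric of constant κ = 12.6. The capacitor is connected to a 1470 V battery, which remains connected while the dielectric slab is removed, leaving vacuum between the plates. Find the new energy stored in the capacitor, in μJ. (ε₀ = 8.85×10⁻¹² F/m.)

U ≈ 441 μJ

A = 5.53 cm² = 5.53×10⁻⁴ m².
Initially C₁ = κε₀A/d = 12.6 × 8.85×10⁻¹² × 5.53×10⁻⁴ / 1.20×10⁻⁵ = 5.14×10⁻⁹ F.
U₁ = 5.55×10⁻³ J.
Battery connected ⇒ V is held fixed. C₂ = 0.0794 C₁ and U = ½CV², so U₂/U₁ = C₂/C₁ = 0.0794.
U₂ = 0.0794 × 5.55×10⁻³ = 4.41×10⁻⁴ J.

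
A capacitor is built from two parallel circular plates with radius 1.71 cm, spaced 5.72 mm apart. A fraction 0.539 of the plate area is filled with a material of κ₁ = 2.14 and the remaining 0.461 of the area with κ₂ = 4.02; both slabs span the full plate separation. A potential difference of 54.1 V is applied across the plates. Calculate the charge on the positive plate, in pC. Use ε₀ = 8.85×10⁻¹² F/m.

A = π(1.71 cm)² = 9.19×10⁻⁴ m².
Side-by-side slabs ⇒ two capacitors in parallel, each spanning the full gap.
C₁ = κ₁ε₀A₁/d = 2.14 × 8.85×10⁻¹² × 4.95×10⁻⁴ / 5.72×10⁻³ = 1.64×10⁻¹² F.
C₂ = κ₂ε₀A₂/d = 4.02 × 8.85×10⁻¹² × 4.23×10⁻⁴ / 5.72×10⁻³ = 2.63×10⁻¹² F.
C = C₁ + C₂ = 4.27×10⁻¹² F.
Q = CV = 4.27×10⁻¹² × 54.1 = 2.31×10⁻¹⁰ C.

Q ≈ 231 pC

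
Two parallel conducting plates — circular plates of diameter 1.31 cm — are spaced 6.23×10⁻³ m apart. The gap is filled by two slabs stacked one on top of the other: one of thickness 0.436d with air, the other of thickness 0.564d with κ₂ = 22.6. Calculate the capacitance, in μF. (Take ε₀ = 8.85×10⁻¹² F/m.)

C ≈ 4.15×10⁻⁷ μF

A = π(1.31/2 cm)² = 1.35×10⁻⁴ m².
Stacked slabs ⇒ two capacitors in series, each with the full plate area.
C₁ = κ₁ε₀A/d₁ = 1.00 × 8.85×10⁻¹² × 1.35×10⁻⁴ / 2.72×10⁻³ = 4.39×10⁻¹³ F.
C₂ = κ₂ε₀A/d₂ = 22.6 × 8.85×10⁻¹² × 1.35×10⁻⁴ / 3.51×10⁻³ = 7.67×10⁻¹² F.
C = (1/C₁ + 1/C₂)⁻¹ = 4.15×10⁻¹³ F.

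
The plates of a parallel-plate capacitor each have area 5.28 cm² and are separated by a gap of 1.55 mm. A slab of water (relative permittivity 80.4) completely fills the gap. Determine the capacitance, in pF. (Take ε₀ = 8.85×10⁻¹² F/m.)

242 pF

A = 5.28 cm² = 5.28×10⁻⁴ m².
C = κε₀A/d = 80.4 × 8.85×10⁻¹² × 5.28×10⁻⁴ / 1.55×10⁻³ = 2.42×10⁻¹⁰ F.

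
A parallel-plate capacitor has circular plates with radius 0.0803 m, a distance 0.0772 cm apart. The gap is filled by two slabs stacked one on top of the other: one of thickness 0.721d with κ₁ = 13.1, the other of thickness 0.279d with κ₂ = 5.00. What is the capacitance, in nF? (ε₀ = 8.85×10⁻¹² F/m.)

2.10 nF

A = π(0.0803 m)² = 2.03×10⁻² m².
Stacked slabs ⇒ two capacitors in series, each with the full plate area.
C₁ = κ₁ε₀A/d₁ = 13.1 × 8.85×10⁻¹² × 2.03×10⁻² / 5.57×10⁻⁴ = 4.22×10⁻⁹ F.
C₂ = κ₂ε₀A/d₂ = 5.00 × 8.85×10⁻¹² × 2.03×10⁻² / 2.15×10⁻⁴ = 4.16×10⁻⁹ F.
C = (1/C₁ + 1/C₂)⁻¹ = 2.10×10⁻⁹ F.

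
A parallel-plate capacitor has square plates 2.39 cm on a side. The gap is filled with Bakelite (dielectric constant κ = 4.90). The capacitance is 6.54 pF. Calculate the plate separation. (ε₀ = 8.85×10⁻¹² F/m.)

A = (2.39 cm)² = 5.71×10⁻⁴ m².
d = κε₀A/C = 4.90 × 8.85×10⁻¹² × 5.71×10⁻⁴ / 6.54×10⁻¹² = 3.79×10⁻³ m.

d ≈ 3.79 mm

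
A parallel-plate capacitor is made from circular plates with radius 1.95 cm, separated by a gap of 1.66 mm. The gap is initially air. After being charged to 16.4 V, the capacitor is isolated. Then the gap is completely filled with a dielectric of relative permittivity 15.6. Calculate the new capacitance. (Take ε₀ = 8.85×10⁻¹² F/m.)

A = π(1.95 cm)² = 1.19×10⁻³ m².
Initially C₁ = ε₀A/d = 8.85×10⁻¹² × 1.19×10⁻³ / 1.66×10⁻³ = 6.37×10⁻¹² F.
C = κε₀A/d scales with κ, so C₂/C₁ = κ = 15.6.
C₂ = 15.6 × 6.37×10⁻¹² = 9.94×10⁻¹¹ F.

C ≈ 99.4 pF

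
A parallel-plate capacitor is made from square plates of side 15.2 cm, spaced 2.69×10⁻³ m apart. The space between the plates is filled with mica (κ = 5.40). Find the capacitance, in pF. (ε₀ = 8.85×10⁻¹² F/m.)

410 pF

A = (15.2 cm)² = 2.31×10⁻² m².
C = κε₀A/d = 5.40 × 8.85×10⁻¹² × 2.31×10⁻² / 2.69×10⁻³ = 4.10×10⁻¹⁰ F.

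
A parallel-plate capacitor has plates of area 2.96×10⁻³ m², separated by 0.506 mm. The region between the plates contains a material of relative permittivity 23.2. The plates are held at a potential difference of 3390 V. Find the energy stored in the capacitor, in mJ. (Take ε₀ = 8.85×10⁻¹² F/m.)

C = κε₀A/d = 23.2 × 8.85×10⁻¹² × 2.96×10⁻³ / 5.06×10⁻⁴ = 1.20×10⁻⁹ F.
U = ½CV² = ½ × 1.20×10⁻⁹ × (3390)² = 6.90×10⁻³ J.

U ≈ 6.90 mJ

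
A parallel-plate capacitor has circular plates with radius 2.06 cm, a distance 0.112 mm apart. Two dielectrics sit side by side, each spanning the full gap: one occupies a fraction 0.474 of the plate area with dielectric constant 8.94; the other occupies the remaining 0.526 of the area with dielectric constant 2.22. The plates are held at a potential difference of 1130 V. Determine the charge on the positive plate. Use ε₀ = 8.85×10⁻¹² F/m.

A = π(2.06 cm)² = 1.33×10⁻³ m².
Side-by-side slabs ⇒ two capacitors in parallel, each spanning the full gap.
C₁ = κ₁ε₀A₁/d = 8.94 × 8.85×10⁻¹² × 6.32×10⁻⁴ / 1.12×10⁻⁴ = 4.46×10⁻¹⁰ F.
C₂ = κ₂ε₀A₂/d = 2.22 × 8.85×10⁻¹² × 7.01×10⁻⁴ / 1.12×10⁻⁴ = 1.23×10⁻¹⁰ F.
C = C₁ + C₂ = 5.69×10⁻¹⁰ F.
Q = CV = 5.69×10⁻¹⁰ × 1130 = 6.43×10⁻⁷ C.

0.643 μC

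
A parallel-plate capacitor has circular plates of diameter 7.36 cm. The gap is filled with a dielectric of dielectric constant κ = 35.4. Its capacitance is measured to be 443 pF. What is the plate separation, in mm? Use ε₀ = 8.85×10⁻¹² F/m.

A = π(7.36/2 cm)² = 4.25×10⁻³ m².
d = κε₀A/C = 35.4 × 8.85×10⁻¹² × 4.25×10⁻³ / 4.43×10⁻¹⁰ = 3.01×10⁻³ m.

d ≈ 3.01 mm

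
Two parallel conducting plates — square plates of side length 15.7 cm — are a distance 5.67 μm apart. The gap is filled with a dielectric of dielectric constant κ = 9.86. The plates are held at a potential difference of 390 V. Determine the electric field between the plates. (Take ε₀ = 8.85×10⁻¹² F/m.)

E = V/d = 390 / 5.67×10⁻⁶ = 6.88×10⁷ V/m.

68.8 MV/m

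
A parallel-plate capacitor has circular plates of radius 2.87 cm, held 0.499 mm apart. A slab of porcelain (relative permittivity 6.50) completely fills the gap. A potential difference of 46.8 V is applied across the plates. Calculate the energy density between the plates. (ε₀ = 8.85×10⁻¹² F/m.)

E = V/d = 46.8 / 4.99×10⁻⁴ = 9.38×10⁴ V/m.
u = ½κε₀E² = ½ × 6.50 × 8.85×10⁻¹² × (9.38×10⁴)² = 0.253 J/m³.

253 mJ/m³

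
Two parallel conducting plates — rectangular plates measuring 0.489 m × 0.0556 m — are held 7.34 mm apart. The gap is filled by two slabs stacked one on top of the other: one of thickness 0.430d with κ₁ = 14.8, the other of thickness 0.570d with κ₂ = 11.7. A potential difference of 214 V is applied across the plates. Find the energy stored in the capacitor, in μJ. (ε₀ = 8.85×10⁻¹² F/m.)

A = 0.489 × 0.0556 m² = 2.72×10⁻² m².
Stacked slabs ⇒ two capacitors in series, each with the full plate area.
C₁ = κ₁ε₀A/d₁ = 14.8 × 8.85×10⁻¹² × 2.72×10⁻² / 3.16×10⁻³ = 1.13×10⁻⁹ F.
C₂ = κ₂ε₀A/d₂ = 11.7 × 8.85×10⁻¹² × 2.72×10⁻² / 4.18×10⁻³ = 6.73×10⁻¹⁰ F.
C = (1/C₁ + 1/C₂)⁻¹ = 4.22×10⁻¹⁰ F.
U = ½CV² = ½ × 4.22×10⁻¹⁰ × (214)² = 9.65×10⁻⁶ J.

U ≈ 9.65 μJ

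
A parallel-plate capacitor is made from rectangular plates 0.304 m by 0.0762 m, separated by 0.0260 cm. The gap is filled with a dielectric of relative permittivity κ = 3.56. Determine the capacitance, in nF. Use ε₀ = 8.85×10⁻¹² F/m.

2.81 nF

A = 0.304 × 0.0762 m² = 2.32×10⁻² m².
C = κε₀A/d = 3.56 × 8.85×10⁻¹² × 2.32×10⁻² / 2.60×10⁻⁴ = 2.81×10⁻⁹ F.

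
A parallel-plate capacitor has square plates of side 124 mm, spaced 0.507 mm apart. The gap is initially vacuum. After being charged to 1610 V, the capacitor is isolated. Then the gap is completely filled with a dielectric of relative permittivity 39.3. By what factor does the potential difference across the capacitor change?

Isolated ⇒ Q is held fixed.
C₂ = 39.3 C₁ and V = Q/C, so V₂/V₁ = C₁/C₂ = 0.0254.

V₂/V₁ ≈ 0.0254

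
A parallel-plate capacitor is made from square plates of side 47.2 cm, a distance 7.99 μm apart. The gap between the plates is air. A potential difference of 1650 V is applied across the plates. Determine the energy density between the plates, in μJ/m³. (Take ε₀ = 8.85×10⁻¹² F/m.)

1.89×10¹¹ μJ/m³

E = V/d = 1650 / 7.99×10⁻⁶ = 2.07×10⁸ V/m.
u = ½ε₀E² = ½ × 8.85×10⁻¹² × (2.07×10⁸)² = 1.89×10⁵ J/m³.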